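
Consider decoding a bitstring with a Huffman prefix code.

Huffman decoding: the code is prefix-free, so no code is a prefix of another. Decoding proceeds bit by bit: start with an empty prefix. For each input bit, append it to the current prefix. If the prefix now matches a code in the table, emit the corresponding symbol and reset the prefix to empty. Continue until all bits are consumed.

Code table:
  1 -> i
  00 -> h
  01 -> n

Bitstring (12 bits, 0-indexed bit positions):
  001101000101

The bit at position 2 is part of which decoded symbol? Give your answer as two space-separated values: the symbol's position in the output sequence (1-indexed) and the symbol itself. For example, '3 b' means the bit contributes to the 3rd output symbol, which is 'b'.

Answer: 2 i

Derivation:
Bit 0: prefix='0' (no match yet)
Bit 1: prefix='00' -> emit 'h', reset
Bit 2: prefix='1' -> emit 'i', reset
Bit 3: prefix='1' -> emit 'i', reset
Bit 4: prefix='0' (no match yet)
Bit 5: prefix='01' -> emit 'n', reset
Bit 6: prefix='0' (no match yet)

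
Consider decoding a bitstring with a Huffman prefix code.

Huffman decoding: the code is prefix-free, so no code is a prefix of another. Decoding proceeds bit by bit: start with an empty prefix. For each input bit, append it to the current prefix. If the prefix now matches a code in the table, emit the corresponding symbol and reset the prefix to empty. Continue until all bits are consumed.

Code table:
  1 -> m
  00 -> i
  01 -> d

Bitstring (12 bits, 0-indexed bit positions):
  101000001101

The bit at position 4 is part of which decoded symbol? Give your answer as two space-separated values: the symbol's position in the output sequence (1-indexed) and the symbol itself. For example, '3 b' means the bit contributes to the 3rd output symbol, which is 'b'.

Bit 0: prefix='1' -> emit 'm', reset
Bit 1: prefix='0' (no match yet)
Bit 2: prefix='01' -> emit 'd', reset
Bit 3: prefix='0' (no match yet)
Bit 4: prefix='00' -> emit 'i', reset
Bit 5: prefix='0' (no match yet)
Bit 6: prefix='00' -> emit 'i', reset
Bit 7: prefix='0' (no match yet)
Bit 8: prefix='01' -> emit 'd', reset

Answer: 3 i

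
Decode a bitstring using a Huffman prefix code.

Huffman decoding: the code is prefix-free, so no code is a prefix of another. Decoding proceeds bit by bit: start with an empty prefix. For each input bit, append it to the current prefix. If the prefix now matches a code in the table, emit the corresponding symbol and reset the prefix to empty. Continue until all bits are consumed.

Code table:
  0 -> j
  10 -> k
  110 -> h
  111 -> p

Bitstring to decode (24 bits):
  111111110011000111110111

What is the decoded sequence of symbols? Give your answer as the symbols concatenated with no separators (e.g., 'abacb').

Bit 0: prefix='1' (no match yet)
Bit 1: prefix='11' (no match yet)
Bit 2: prefix='111' -> emit 'p', reset
Bit 3: prefix='1' (no match yet)
Bit 4: prefix='11' (no match yet)
Bit 5: prefix='111' -> emit 'p', reset
Bit 6: prefix='1' (no match yet)
Bit 7: prefix='11' (no match yet)
Bit 8: prefix='110' -> emit 'h', reset
Bit 9: prefix='0' -> emit 'j', reset
Bit 10: prefix='1' (no match yet)
Bit 11: prefix='11' (no match yet)
Bit 12: prefix='110' -> emit 'h', reset
Bit 13: prefix='0' -> emit 'j', reset
Bit 14: prefix='0' -> emit 'j', reset
Bit 15: prefix='1' (no match yet)
Bit 16: prefix='11' (no match yet)
Bit 17: prefix='111' -> emit 'p', reset
Bit 18: prefix='1' (no match yet)
Bit 19: prefix='11' (no match yet)
Bit 20: prefix='110' -> emit 'h', reset
Bit 21: prefix='1' (no match yet)
Bit 22: prefix='11' (no match yet)
Bit 23: prefix='111' -> emit 'p', reset

Answer: pphjhjjphp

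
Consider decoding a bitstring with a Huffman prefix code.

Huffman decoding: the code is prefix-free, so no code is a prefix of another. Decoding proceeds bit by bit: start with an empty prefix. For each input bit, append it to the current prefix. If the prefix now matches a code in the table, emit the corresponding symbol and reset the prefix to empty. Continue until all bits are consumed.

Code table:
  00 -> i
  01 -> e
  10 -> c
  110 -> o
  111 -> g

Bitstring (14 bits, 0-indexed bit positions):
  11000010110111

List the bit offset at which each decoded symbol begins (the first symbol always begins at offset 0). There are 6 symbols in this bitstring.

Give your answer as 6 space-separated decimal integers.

Answer: 0 3 5 7 9 11

Derivation:
Bit 0: prefix='1' (no match yet)
Bit 1: prefix='11' (no match yet)
Bit 2: prefix='110' -> emit 'o', reset
Bit 3: prefix='0' (no match yet)
Bit 4: prefix='00' -> emit 'i', reset
Bit 5: prefix='0' (no match yet)
Bit 6: prefix='01' -> emit 'e', reset
Bit 7: prefix='0' (no match yet)
Bit 8: prefix='01' -> emit 'e', reset
Bit 9: prefix='1' (no match yet)
Bit 10: prefix='10' -> emit 'c', reset
Bit 11: prefix='1' (no match yet)
Bit 12: prefix='11' (no match yet)
Bit 13: prefix='111' -> emit 'g', reset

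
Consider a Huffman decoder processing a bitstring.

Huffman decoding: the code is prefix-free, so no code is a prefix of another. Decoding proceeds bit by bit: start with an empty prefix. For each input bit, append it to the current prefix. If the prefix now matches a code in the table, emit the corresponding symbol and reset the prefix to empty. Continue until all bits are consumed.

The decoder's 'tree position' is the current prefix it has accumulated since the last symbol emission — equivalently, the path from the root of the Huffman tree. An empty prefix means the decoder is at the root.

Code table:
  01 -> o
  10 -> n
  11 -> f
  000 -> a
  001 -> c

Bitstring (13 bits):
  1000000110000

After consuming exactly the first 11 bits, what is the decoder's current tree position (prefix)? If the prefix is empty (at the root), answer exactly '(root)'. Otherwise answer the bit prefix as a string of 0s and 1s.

Answer: 0

Derivation:
Bit 0: prefix='1' (no match yet)
Bit 1: prefix='10' -> emit 'n', reset
Bit 2: prefix='0' (no match yet)
Bit 3: prefix='00' (no match yet)
Bit 4: prefix='000' -> emit 'a', reset
Bit 5: prefix='0' (no match yet)
Bit 6: prefix='00' (no match yet)
Bit 7: prefix='001' -> emit 'c', reset
Bit 8: prefix='1' (no match yet)
Bit 9: prefix='10' -> emit 'n', reset
Bit 10: prefix='0' (no match yet)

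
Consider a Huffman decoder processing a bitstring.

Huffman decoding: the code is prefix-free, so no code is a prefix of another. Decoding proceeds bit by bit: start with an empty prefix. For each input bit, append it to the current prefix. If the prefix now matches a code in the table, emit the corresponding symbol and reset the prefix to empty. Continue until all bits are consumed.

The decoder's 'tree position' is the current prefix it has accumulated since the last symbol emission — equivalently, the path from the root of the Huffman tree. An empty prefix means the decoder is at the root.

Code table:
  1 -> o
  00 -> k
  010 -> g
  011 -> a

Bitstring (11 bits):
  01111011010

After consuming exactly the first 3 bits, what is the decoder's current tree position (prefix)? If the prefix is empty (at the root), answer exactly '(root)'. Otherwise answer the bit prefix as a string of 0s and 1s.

Answer: (root)

Derivation:
Bit 0: prefix='0' (no match yet)
Bit 1: prefix='01' (no match yet)
Bit 2: prefix='011' -> emit 'a', reset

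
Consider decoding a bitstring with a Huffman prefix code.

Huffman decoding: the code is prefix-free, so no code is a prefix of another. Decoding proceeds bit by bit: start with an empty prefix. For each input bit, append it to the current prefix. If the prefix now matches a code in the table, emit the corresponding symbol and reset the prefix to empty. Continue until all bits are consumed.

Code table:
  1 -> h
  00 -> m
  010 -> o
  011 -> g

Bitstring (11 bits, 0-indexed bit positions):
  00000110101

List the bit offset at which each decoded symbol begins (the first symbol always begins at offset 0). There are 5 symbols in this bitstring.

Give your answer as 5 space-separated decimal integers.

Bit 0: prefix='0' (no match yet)
Bit 1: prefix='00' -> emit 'm', reset
Bit 2: prefix='0' (no match yet)
Bit 3: prefix='00' -> emit 'm', reset
Bit 4: prefix='0' (no match yet)
Bit 5: prefix='01' (no match yet)
Bit 6: prefix='011' -> emit 'g', reset
Bit 7: prefix='0' (no match yet)
Bit 8: prefix='01' (no match yet)
Bit 9: prefix='010' -> emit 'o', reset
Bit 10: prefix='1' -> emit 'h', reset

Answer: 0 2 4 7 10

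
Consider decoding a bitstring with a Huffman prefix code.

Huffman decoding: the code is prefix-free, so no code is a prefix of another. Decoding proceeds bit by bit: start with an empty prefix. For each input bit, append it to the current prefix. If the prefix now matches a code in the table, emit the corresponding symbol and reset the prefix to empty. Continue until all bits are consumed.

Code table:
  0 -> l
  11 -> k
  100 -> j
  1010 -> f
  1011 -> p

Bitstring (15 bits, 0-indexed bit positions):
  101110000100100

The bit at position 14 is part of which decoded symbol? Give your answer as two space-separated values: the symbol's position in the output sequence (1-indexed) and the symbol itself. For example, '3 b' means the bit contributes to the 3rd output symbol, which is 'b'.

Bit 0: prefix='1' (no match yet)
Bit 1: prefix='10' (no match yet)
Bit 2: prefix='101' (no match yet)
Bit 3: prefix='1011' -> emit 'p', reset
Bit 4: prefix='1' (no match yet)
Bit 5: prefix='10' (no match yet)
Bit 6: prefix='100' -> emit 'j', reset
Bit 7: prefix='0' -> emit 'l', reset
Bit 8: prefix='0' -> emit 'l', reset
Bit 9: prefix='1' (no match yet)
Bit 10: prefix='10' (no match yet)
Bit 11: prefix='100' -> emit 'j', reset
Bit 12: prefix='1' (no match yet)
Bit 13: prefix='10' (no match yet)
Bit 14: prefix='100' -> emit 'j', reset

Answer: 6 j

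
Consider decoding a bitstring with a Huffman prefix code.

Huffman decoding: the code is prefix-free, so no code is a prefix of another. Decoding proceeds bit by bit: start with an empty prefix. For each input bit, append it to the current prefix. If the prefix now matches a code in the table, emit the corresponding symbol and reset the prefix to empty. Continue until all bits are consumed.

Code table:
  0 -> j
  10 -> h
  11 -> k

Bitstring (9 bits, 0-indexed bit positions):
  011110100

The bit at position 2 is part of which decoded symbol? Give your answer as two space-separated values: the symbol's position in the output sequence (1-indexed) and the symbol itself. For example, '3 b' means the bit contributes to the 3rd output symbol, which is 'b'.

Bit 0: prefix='0' -> emit 'j', reset
Bit 1: prefix='1' (no match yet)
Bit 2: prefix='11' -> emit 'k', reset
Bit 3: prefix='1' (no match yet)
Bit 4: prefix='11' -> emit 'k', reset
Bit 5: prefix='0' -> emit 'j', reset
Bit 6: prefix='1' (no match yet)

Answer: 2 k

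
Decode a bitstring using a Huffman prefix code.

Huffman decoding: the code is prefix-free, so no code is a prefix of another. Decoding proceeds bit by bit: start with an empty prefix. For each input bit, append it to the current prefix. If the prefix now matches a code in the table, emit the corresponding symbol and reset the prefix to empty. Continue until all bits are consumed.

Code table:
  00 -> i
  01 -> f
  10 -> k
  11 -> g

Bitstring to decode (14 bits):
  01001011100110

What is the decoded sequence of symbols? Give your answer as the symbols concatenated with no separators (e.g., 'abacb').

Bit 0: prefix='0' (no match yet)
Bit 1: prefix='01' -> emit 'f', reset
Bit 2: prefix='0' (no match yet)
Bit 3: prefix='00' -> emit 'i', reset
Bit 4: prefix='1' (no match yet)
Bit 5: prefix='10' -> emit 'k', reset
Bit 6: prefix='1' (no match yet)
Bit 7: prefix='11' -> emit 'g', reset
Bit 8: prefix='1' (no match yet)
Bit 9: prefix='10' -> emit 'k', reset
Bit 10: prefix='0' (no match yet)
Bit 11: prefix='01' -> emit 'f', reset
Bit 12: prefix='1' (no match yet)
Bit 13: prefix='10' -> emit 'k', reset

Answer: fikgkfk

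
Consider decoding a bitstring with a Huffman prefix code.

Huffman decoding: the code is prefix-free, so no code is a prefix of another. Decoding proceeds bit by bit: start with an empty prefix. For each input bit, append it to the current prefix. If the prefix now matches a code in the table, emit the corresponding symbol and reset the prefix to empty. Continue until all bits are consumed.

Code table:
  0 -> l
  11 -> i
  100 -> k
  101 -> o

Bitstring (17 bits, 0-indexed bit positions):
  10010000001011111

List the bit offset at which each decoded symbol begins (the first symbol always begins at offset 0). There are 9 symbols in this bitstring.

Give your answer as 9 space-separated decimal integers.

Bit 0: prefix='1' (no match yet)
Bit 1: prefix='10' (no match yet)
Bit 2: prefix='100' -> emit 'k', reset
Bit 3: prefix='1' (no match yet)
Bit 4: prefix='10' (no match yet)
Bit 5: prefix='100' -> emit 'k', reset
Bit 6: prefix='0' -> emit 'l', reset
Bit 7: prefix='0' -> emit 'l', reset
Bit 8: prefix='0' -> emit 'l', reset
Bit 9: prefix='0' -> emit 'l', reset
Bit 10: prefix='1' (no match yet)
Bit 11: prefix='10' (no match yet)
Bit 12: prefix='101' -> emit 'o', reset
Bit 13: prefix='1' (no match yet)
Bit 14: prefix='11' -> emit 'i', reset
Bit 15: prefix='1' (no match yet)
Bit 16: prefix='11' -> emit 'i', reset

Answer: 0 3 6 7 8 9 10 13 15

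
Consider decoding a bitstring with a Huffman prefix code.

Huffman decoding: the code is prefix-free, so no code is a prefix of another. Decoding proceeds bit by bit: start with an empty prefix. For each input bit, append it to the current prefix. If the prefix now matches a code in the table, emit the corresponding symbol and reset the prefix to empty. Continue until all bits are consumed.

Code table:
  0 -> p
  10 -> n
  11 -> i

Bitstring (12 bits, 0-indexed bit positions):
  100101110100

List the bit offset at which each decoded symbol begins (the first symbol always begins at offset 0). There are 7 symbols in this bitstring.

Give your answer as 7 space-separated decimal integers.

Bit 0: prefix='1' (no match yet)
Bit 1: prefix='10' -> emit 'n', reset
Bit 2: prefix='0' -> emit 'p', reset
Bit 3: prefix='1' (no match yet)
Bit 4: prefix='10' -> emit 'n', reset
Bit 5: prefix='1' (no match yet)
Bit 6: prefix='11' -> emit 'i', reset
Bit 7: prefix='1' (no match yet)
Bit 8: prefix='10' -> emit 'n', reset
Bit 9: prefix='1' (no match yet)
Bit 10: prefix='10' -> emit 'n', reset
Bit 11: prefix='0' -> emit 'p', reset

Answer: 0 2 3 5 7 9 11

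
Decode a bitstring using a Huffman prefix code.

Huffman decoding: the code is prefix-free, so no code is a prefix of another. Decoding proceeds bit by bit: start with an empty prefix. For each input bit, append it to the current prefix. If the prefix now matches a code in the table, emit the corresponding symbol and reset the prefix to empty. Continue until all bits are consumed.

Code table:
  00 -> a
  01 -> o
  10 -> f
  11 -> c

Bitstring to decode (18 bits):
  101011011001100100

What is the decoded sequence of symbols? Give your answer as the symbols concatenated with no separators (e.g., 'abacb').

Answer: ffcofofoa

Derivation:
Bit 0: prefix='1' (no match yet)
Bit 1: prefix='10' -> emit 'f', reset
Bit 2: prefix='1' (no match yet)
Bit 3: prefix='10' -> emit 'f', reset
Bit 4: prefix='1' (no match yet)
Bit 5: prefix='11' -> emit 'c', reset
Bit 6: prefix='0' (no match yet)
Bit 7: prefix='01' -> emit 'o', reset
Bit 8: prefix='1' (no match yet)
Bit 9: prefix='10' -> emit 'f', reset
Bit 10: prefix='0' (no match yet)
Bit 11: prefix='01' -> emit 'o', reset
Bit 12: prefix='1' (no match yet)
Bit 13: prefix='10' -> emit 'f', reset
Bit 14: prefix='0' (no match yet)
Bit 15: prefix='01' -> emit 'o', reset
Bit 16: prefix='0' (no match yet)
Bit 17: prefix='00' -> emit 'a', reset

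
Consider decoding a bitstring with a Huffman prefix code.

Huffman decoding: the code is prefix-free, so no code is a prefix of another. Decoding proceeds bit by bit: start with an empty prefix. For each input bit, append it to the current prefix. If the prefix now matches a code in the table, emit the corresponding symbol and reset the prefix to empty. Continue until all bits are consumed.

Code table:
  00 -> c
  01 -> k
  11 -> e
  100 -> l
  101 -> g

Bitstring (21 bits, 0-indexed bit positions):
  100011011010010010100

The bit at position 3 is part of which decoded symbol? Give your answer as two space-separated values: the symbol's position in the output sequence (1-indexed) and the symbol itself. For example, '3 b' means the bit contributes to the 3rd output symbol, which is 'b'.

Answer: 2 k

Derivation:
Bit 0: prefix='1' (no match yet)
Bit 1: prefix='10' (no match yet)
Bit 2: prefix='100' -> emit 'l', reset
Bit 3: prefix='0' (no match yet)
Bit 4: prefix='01' -> emit 'k', reset
Bit 5: prefix='1' (no match yet)
Bit 6: prefix='10' (no match yet)
Bit 7: prefix='101' -> emit 'g', reset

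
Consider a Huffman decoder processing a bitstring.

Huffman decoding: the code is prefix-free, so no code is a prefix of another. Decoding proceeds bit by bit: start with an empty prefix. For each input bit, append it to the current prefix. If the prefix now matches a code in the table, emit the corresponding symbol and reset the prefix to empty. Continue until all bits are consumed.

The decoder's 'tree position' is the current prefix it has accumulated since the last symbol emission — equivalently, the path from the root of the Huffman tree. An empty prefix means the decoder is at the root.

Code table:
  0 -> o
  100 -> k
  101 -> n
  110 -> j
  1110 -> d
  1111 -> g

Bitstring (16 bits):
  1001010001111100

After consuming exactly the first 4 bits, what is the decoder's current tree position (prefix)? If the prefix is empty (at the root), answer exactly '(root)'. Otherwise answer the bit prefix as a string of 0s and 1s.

Bit 0: prefix='1' (no match yet)
Bit 1: prefix='10' (no match yet)
Bit 2: prefix='100' -> emit 'k', reset
Bit 3: prefix='1' (no match yet)

Answer: 1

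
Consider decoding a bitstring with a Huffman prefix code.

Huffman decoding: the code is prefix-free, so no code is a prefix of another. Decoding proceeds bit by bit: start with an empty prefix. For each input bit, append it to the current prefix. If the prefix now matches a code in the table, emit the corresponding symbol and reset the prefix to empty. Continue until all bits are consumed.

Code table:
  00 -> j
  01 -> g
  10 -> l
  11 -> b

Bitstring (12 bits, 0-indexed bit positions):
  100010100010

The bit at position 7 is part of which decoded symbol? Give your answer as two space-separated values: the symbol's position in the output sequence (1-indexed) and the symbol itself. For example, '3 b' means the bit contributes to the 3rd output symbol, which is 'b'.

Answer: 4 l

Derivation:
Bit 0: prefix='1' (no match yet)
Bit 1: prefix='10' -> emit 'l', reset
Bit 2: prefix='0' (no match yet)
Bit 3: prefix='00' -> emit 'j', reset
Bit 4: prefix='1' (no match yet)
Bit 5: prefix='10' -> emit 'l', reset
Bit 6: prefix='1' (no match yet)
Bit 7: prefix='10' -> emit 'l', reset
Bit 8: prefix='0' (no match yet)
Bit 9: prefix='00' -> emit 'j', reset
Bit 10: prefix='1' (no match yet)
Bit 11: prefix='10' -> emit 'l', reset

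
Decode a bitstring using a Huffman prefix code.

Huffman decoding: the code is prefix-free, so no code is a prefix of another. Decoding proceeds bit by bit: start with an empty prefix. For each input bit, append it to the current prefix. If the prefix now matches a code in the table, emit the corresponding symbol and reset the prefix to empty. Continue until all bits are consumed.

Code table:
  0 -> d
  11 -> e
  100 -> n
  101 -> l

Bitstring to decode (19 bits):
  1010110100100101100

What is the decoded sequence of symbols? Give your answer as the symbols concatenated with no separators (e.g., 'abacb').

Bit 0: prefix='1' (no match yet)
Bit 1: prefix='10' (no match yet)
Bit 2: prefix='101' -> emit 'l', reset
Bit 3: prefix='0' -> emit 'd', reset
Bit 4: prefix='1' (no match yet)
Bit 5: prefix='11' -> emit 'e', reset
Bit 6: prefix='0' -> emit 'd', reset
Bit 7: prefix='1' (no match yet)
Bit 8: prefix='10' (no match yet)
Bit 9: prefix='100' -> emit 'n', reset
Bit 10: prefix='1' (no match yet)
Bit 11: prefix='10' (no match yet)
Bit 12: prefix='100' -> emit 'n', reset
Bit 13: prefix='1' (no match yet)
Bit 14: prefix='10' (no match yet)
Bit 15: prefix='101' -> emit 'l', reset
Bit 16: prefix='1' (no match yet)
Bit 17: prefix='10' (no match yet)
Bit 18: prefix='100' -> emit 'n', reset

Answer: ldednnln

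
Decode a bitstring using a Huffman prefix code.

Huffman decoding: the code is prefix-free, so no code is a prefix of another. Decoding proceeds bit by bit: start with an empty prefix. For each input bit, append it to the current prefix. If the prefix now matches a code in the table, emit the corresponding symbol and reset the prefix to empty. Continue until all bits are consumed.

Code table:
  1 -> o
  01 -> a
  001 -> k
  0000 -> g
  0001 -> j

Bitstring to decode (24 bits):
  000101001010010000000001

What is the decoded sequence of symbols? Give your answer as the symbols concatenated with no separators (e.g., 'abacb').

Bit 0: prefix='0' (no match yet)
Bit 1: prefix='00' (no match yet)
Bit 2: prefix='000' (no match yet)
Bit 3: prefix='0001' -> emit 'j', reset
Bit 4: prefix='0' (no match yet)
Bit 5: prefix='01' -> emit 'a', reset
Bit 6: prefix='0' (no match yet)
Bit 7: prefix='00' (no match yet)
Bit 8: prefix='001' -> emit 'k', reset
Bit 9: prefix='0' (no match yet)
Bit 10: prefix='01' -> emit 'a', reset
Bit 11: prefix='0' (no match yet)
Bit 12: prefix='00' (no match yet)
Bit 13: prefix='001' -> emit 'k', reset
Bit 14: prefix='0' (no match yet)
Bit 15: prefix='00' (no match yet)
Bit 16: prefix='000' (no match yet)
Bit 17: prefix='0000' -> emit 'g', reset
Bit 18: prefix='0' (no match yet)
Bit 19: prefix='00' (no match yet)
Bit 20: prefix='000' (no match yet)
Bit 21: prefix='0000' -> emit 'g', reset
Bit 22: prefix='0' (no match yet)
Bit 23: prefix='01' -> emit 'a', reset

Answer: jakakgga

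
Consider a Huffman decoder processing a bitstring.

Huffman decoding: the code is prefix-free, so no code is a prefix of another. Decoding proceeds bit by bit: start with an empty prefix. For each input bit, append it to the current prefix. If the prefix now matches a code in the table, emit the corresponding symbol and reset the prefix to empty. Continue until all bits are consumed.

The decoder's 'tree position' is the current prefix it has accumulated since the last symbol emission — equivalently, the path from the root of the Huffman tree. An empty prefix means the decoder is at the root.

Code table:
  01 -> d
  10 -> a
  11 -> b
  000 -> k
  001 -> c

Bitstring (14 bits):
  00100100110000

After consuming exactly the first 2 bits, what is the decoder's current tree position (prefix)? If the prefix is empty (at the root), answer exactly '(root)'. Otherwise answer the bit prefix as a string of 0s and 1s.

Answer: 00

Derivation:
Bit 0: prefix='0' (no match yet)
Bit 1: prefix='00' (no match yet)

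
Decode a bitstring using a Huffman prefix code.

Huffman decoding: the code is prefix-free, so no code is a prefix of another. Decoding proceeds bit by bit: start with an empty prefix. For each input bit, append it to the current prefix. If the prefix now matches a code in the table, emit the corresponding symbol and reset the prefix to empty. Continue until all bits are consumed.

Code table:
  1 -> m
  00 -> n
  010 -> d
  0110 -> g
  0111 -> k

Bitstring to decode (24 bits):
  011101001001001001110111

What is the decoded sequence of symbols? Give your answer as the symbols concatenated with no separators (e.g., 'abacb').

Bit 0: prefix='0' (no match yet)
Bit 1: prefix='01' (no match yet)
Bit 2: prefix='011' (no match yet)
Bit 3: prefix='0111' -> emit 'k', reset
Bit 4: prefix='0' (no match yet)
Bit 5: prefix='01' (no match yet)
Bit 6: prefix='010' -> emit 'd', reset
Bit 7: prefix='0' (no match yet)
Bit 8: prefix='01' (no match yet)
Bit 9: prefix='010' -> emit 'd', reset
Bit 10: prefix='0' (no match yet)
Bit 11: prefix='01' (no match yet)
Bit 12: prefix='010' -> emit 'd', reset
Bit 13: prefix='0' (no match yet)
Bit 14: prefix='01' (no match yet)
Bit 15: prefix='010' -> emit 'd', reset
Bit 16: prefix='0' (no match yet)
Bit 17: prefix='01' (no match yet)
Bit 18: prefix='011' (no match yet)
Bit 19: prefix='0111' -> emit 'k', reset
Bit 20: prefix='0' (no match yet)
Bit 21: prefix='01' (no match yet)
Bit 22: prefix='011' (no match yet)
Bit 23: prefix='0111' -> emit 'k', reset

Answer: kddddkk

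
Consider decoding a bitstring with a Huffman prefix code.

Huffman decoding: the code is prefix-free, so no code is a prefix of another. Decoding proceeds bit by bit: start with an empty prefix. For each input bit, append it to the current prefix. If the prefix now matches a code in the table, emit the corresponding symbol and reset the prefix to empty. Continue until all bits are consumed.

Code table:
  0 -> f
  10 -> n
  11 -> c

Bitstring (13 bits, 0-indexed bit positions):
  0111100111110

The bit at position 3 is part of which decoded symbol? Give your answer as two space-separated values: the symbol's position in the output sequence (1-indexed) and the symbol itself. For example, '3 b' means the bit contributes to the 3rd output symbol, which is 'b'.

Answer: 3 c

Derivation:
Bit 0: prefix='0' -> emit 'f', reset
Bit 1: prefix='1' (no match yet)
Bit 2: prefix='11' -> emit 'c', reset
Bit 3: prefix='1' (no match yet)
Bit 4: prefix='11' -> emit 'c', reset
Bit 5: prefix='0' -> emit 'f', reset
Bit 6: prefix='0' -> emit 'f', reset
Bit 7: prefix='1' (no match yet)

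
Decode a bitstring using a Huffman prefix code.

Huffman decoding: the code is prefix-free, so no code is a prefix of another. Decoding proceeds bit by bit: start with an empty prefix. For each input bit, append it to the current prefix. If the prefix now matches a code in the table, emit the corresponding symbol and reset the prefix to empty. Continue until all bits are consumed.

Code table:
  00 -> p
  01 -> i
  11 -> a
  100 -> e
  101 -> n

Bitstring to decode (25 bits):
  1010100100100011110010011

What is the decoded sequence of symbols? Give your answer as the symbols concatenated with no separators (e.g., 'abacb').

Bit 0: prefix='1' (no match yet)
Bit 1: prefix='10' (no match yet)
Bit 2: prefix='101' -> emit 'n', reset
Bit 3: prefix='0' (no match yet)
Bit 4: prefix='01' -> emit 'i', reset
Bit 5: prefix='0' (no match yet)
Bit 6: prefix='00' -> emit 'p', reset
Bit 7: prefix='1' (no match yet)
Bit 8: prefix='10' (no match yet)
Bit 9: prefix='100' -> emit 'e', reset
Bit 10: prefix='1' (no match yet)
Bit 11: prefix='10' (no match yet)
Bit 12: prefix='100' -> emit 'e', reset
Bit 13: prefix='0' (no match yet)
Bit 14: prefix='01' -> emit 'i', reset
Bit 15: prefix='1' (no match yet)
Bit 16: prefix='11' -> emit 'a', reset
Bit 17: prefix='1' (no match yet)
Bit 18: prefix='10' (no match yet)
Bit 19: prefix='100' -> emit 'e', reset
Bit 20: prefix='1' (no match yet)
Bit 21: prefix='10' (no match yet)
Bit 22: prefix='100' -> emit 'e', reset
Bit 23: prefix='1' (no match yet)
Bit 24: prefix='11' -> emit 'a', reset

Answer: nipeeiaeea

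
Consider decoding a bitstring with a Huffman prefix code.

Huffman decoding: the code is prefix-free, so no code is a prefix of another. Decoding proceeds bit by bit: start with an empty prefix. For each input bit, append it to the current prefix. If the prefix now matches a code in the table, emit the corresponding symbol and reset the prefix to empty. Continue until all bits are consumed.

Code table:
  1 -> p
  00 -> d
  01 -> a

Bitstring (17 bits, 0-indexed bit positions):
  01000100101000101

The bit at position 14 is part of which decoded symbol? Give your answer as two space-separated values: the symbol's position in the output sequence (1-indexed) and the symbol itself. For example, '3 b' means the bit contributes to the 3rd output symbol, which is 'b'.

Bit 0: prefix='0' (no match yet)
Bit 1: prefix='01' -> emit 'a', reset
Bit 2: prefix='0' (no match yet)
Bit 3: prefix='00' -> emit 'd', reset
Bit 4: prefix='0' (no match yet)
Bit 5: prefix='01' -> emit 'a', reset
Bit 6: prefix='0' (no match yet)
Bit 7: prefix='00' -> emit 'd', reset
Bit 8: prefix='1' -> emit 'p', reset
Bit 9: prefix='0' (no match yet)
Bit 10: prefix='01' -> emit 'a', reset
Bit 11: prefix='0' (no match yet)
Bit 12: prefix='00' -> emit 'd', reset
Bit 13: prefix='0' (no match yet)
Bit 14: prefix='01' -> emit 'a', reset
Bit 15: prefix='0' (no match yet)
Bit 16: prefix='01' -> emit 'a', reset

Answer: 8 a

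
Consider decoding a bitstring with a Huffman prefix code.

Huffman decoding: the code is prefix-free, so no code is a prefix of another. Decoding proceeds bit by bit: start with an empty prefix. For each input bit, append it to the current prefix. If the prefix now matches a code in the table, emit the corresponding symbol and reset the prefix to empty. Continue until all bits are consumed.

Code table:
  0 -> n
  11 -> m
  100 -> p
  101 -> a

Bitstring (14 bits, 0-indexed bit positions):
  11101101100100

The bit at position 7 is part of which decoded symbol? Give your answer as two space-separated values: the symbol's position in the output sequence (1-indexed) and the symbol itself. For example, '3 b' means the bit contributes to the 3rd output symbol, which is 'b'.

Bit 0: prefix='1' (no match yet)
Bit 1: prefix='11' -> emit 'm', reset
Bit 2: prefix='1' (no match yet)
Bit 3: prefix='10' (no match yet)
Bit 4: prefix='101' -> emit 'a', reset
Bit 5: prefix='1' (no match yet)
Bit 6: prefix='10' (no match yet)
Bit 7: prefix='101' -> emit 'a', reset
Bit 8: prefix='1' (no match yet)
Bit 9: prefix='10' (no match yet)
Bit 10: prefix='100' -> emit 'p', reset
Bit 11: prefix='1' (no match yet)

Answer: 3 a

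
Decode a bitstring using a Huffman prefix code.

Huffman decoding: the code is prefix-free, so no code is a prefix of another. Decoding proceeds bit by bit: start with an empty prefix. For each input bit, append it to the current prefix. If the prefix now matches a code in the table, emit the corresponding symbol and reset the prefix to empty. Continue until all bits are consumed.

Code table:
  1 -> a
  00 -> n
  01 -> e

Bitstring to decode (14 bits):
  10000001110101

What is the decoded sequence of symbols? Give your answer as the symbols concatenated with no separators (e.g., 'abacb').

Bit 0: prefix='1' -> emit 'a', reset
Bit 1: prefix='0' (no match yet)
Bit 2: prefix='00' -> emit 'n', reset
Bit 3: prefix='0' (no match yet)
Bit 4: prefix='00' -> emit 'n', reset
Bit 5: prefix='0' (no match yet)
Bit 6: prefix='00' -> emit 'n', reset
Bit 7: prefix='1' -> emit 'a', reset
Bit 8: prefix='1' -> emit 'a', reset
Bit 9: prefix='1' -> emit 'a', reset
Bit 10: prefix='0' (no match yet)
Bit 11: prefix='01' -> emit 'e', reset
Bit 12: prefix='0' (no match yet)
Bit 13: prefix='01' -> emit 'e', reset

Answer: annnaaaee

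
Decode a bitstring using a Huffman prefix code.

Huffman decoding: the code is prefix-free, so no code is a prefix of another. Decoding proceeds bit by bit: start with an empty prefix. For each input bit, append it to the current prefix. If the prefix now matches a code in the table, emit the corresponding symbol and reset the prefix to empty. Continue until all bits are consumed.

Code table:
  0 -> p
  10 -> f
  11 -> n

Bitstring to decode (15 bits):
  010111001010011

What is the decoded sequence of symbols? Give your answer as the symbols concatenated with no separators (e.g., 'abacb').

Bit 0: prefix='0' -> emit 'p', reset
Bit 1: prefix='1' (no match yet)
Bit 2: prefix='10' -> emit 'f', reset
Bit 3: prefix='1' (no match yet)
Bit 4: prefix='11' -> emit 'n', reset
Bit 5: prefix='1' (no match yet)
Bit 6: prefix='10' -> emit 'f', reset
Bit 7: prefix='0' -> emit 'p', reset
Bit 8: prefix='1' (no match yet)
Bit 9: prefix='10' -> emit 'f', reset
Bit 10: prefix='1' (no match yet)
Bit 11: prefix='10' -> emit 'f', reset
Bit 12: prefix='0' -> emit 'p', reset
Bit 13: prefix='1' (no match yet)
Bit 14: prefix='11' -> emit 'n', reset

Answer: pfnfpffpn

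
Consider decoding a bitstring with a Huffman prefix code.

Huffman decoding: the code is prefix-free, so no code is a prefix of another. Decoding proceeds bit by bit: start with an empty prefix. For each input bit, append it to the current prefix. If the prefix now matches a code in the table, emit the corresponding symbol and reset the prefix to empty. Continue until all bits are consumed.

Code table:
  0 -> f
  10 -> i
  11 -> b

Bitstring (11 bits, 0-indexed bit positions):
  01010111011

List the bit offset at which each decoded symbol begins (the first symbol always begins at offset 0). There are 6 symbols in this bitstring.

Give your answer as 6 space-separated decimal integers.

Bit 0: prefix='0' -> emit 'f', reset
Bit 1: prefix='1' (no match yet)
Bit 2: prefix='10' -> emit 'i', reset
Bit 3: prefix='1' (no match yet)
Bit 4: prefix='10' -> emit 'i', reset
Bit 5: prefix='1' (no match yet)
Bit 6: prefix='11' -> emit 'b', reset
Bit 7: prefix='1' (no match yet)
Bit 8: prefix='10' -> emit 'i', reset
Bit 9: prefix='1' (no match yet)
Bit 10: prefix='11' -> emit 'b', reset

Answer: 0 1 3 5 7 9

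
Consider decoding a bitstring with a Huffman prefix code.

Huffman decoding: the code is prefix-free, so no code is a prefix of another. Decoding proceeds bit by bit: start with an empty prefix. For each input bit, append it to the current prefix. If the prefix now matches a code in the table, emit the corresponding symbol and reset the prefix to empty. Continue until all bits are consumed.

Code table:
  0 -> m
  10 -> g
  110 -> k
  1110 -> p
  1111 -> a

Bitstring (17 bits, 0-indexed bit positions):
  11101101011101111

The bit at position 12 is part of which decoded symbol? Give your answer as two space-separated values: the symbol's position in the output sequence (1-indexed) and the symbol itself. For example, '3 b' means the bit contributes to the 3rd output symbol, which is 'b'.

Answer: 4 p

Derivation:
Bit 0: prefix='1' (no match yet)
Bit 1: prefix='11' (no match yet)
Bit 2: prefix='111' (no match yet)
Bit 3: prefix='1110' -> emit 'p', reset
Bit 4: prefix='1' (no match yet)
Bit 5: prefix='11' (no match yet)
Bit 6: prefix='110' -> emit 'k', reset
Bit 7: prefix='1' (no match yet)
Bit 8: prefix='10' -> emit 'g', reset
Bit 9: prefix='1' (no match yet)
Bit 10: prefix='11' (no match yet)
Bit 11: prefix='111' (no match yet)
Bit 12: prefix='1110' -> emit 'p', reset
Bit 13: prefix='1' (no match yet)
Bit 14: prefix='11' (no match yet)
Bit 15: prefix='111' (no match yet)
Bit 16: prefix='1111' -> emit 'a', reset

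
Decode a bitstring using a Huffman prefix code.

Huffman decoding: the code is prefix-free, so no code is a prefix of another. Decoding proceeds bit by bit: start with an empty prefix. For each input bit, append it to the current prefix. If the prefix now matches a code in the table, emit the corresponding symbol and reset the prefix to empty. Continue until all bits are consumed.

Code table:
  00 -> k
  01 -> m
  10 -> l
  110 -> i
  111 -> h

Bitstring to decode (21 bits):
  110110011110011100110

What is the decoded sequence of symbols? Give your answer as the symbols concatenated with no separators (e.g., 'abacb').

Answer: iimhkhki

Derivation:
Bit 0: prefix='1' (no match yet)
Bit 1: prefix='11' (no match yet)
Bit 2: prefix='110' -> emit 'i', reset
Bit 3: prefix='1' (no match yet)
Bit 4: prefix='11' (no match yet)
Bit 5: prefix='110' -> emit 'i', reset
Bit 6: prefix='0' (no match yet)
Bit 7: prefix='01' -> emit 'm', reset
Bit 8: prefix='1' (no match yet)
Bit 9: prefix='11' (no match yet)
Bit 10: prefix='111' -> emit 'h', reset
Bit 11: prefix='0' (no match yet)
Bit 12: prefix='00' -> emit 'k', reset
Bit 13: prefix='1' (no match yet)
Bit 14: prefix='11' (no match yet)
Bit 15: prefix='111' -> emit 'h', reset
Bit 16: prefix='0' (no match yet)
Bit 17: prefix='00' -> emit 'k', reset
Bit 18: prefix='1' (no match yet)
Bit 19: prefix='11' (no match yet)
Bit 20: prefix='110' -> emit 'i', reset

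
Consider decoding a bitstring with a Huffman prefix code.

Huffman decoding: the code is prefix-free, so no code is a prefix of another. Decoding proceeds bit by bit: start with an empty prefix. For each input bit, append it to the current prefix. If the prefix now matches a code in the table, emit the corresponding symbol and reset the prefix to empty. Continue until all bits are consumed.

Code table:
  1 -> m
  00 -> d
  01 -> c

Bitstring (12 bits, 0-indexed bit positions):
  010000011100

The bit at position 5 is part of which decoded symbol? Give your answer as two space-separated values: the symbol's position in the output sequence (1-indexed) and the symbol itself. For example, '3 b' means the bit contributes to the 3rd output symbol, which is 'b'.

Bit 0: prefix='0' (no match yet)
Bit 1: prefix='01' -> emit 'c', reset
Bit 2: prefix='0' (no match yet)
Bit 3: prefix='00' -> emit 'd', reset
Bit 4: prefix='0' (no match yet)
Bit 5: prefix='00' -> emit 'd', reset
Bit 6: prefix='0' (no match yet)
Bit 7: prefix='01' -> emit 'c', reset
Bit 8: prefix='1' -> emit 'm', reset
Bit 9: prefix='1' -> emit 'm', reset

Answer: 3 d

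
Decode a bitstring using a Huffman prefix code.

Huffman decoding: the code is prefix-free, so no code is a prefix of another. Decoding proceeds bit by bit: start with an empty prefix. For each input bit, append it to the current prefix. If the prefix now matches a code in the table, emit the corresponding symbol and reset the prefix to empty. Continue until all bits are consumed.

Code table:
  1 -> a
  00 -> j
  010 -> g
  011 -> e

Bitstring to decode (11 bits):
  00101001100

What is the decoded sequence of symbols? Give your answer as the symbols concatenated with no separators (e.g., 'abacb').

Answer: jagej

Derivation:
Bit 0: prefix='0' (no match yet)
Bit 1: prefix='00' -> emit 'j', reset
Bit 2: prefix='1' -> emit 'a', reset
Bit 3: prefix='0' (no match yet)
Bit 4: prefix='01' (no match yet)
Bit 5: prefix='010' -> emit 'g', reset
Bit 6: prefix='0' (no match yet)
Bit 7: prefix='01' (no match yet)
Bit 8: prefix='011' -> emit 'e', reset
Bit 9: prefix='0' (no match yet)
Bit 10: prefix='00' -> emit 'j', reset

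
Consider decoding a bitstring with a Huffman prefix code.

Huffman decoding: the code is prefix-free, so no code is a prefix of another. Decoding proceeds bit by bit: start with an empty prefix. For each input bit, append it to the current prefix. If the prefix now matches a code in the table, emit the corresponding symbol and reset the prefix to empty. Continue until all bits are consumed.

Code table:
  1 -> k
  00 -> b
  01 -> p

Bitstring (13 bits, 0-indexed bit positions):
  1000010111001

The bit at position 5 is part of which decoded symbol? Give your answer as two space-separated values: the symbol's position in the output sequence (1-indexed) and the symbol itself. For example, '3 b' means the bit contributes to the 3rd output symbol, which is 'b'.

Bit 0: prefix='1' -> emit 'k', reset
Bit 1: prefix='0' (no match yet)
Bit 2: prefix='00' -> emit 'b', reset
Bit 3: prefix='0' (no match yet)
Bit 4: prefix='00' -> emit 'b', reset
Bit 5: prefix='1' -> emit 'k', reset
Bit 6: prefix='0' (no match yet)
Bit 7: prefix='01' -> emit 'p', reset
Bit 8: prefix='1' -> emit 'k', reset
Bit 9: prefix='1' -> emit 'k', reset

Answer: 4 k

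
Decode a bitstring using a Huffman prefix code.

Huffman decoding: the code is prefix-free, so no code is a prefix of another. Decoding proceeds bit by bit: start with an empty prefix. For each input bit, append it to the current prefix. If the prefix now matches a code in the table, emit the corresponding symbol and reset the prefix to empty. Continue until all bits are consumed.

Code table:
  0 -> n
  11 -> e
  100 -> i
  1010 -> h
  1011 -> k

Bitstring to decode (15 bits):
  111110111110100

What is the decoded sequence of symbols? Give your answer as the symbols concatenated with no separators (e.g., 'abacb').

Answer: eekehn

Derivation:
Bit 0: prefix='1' (no match yet)
Bit 1: prefix='11' -> emit 'e', reset
Bit 2: prefix='1' (no match yet)
Bit 3: prefix='11' -> emit 'e', reset
Bit 4: prefix='1' (no match yet)
Bit 5: prefix='10' (no match yet)
Bit 6: prefix='101' (no match yet)
Bit 7: prefix='1011' -> emit 'k', reset
Bit 8: prefix='1' (no match yet)
Bit 9: prefix='11' -> emit 'e', reset
Bit 10: prefix='1' (no match yet)
Bit 11: prefix='10' (no match yet)
Bit 12: prefix='101' (no match yet)
Bit 13: prefix='1010' -> emit 'h', reset
Bit 14: prefix='0' -> emit 'n', reset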